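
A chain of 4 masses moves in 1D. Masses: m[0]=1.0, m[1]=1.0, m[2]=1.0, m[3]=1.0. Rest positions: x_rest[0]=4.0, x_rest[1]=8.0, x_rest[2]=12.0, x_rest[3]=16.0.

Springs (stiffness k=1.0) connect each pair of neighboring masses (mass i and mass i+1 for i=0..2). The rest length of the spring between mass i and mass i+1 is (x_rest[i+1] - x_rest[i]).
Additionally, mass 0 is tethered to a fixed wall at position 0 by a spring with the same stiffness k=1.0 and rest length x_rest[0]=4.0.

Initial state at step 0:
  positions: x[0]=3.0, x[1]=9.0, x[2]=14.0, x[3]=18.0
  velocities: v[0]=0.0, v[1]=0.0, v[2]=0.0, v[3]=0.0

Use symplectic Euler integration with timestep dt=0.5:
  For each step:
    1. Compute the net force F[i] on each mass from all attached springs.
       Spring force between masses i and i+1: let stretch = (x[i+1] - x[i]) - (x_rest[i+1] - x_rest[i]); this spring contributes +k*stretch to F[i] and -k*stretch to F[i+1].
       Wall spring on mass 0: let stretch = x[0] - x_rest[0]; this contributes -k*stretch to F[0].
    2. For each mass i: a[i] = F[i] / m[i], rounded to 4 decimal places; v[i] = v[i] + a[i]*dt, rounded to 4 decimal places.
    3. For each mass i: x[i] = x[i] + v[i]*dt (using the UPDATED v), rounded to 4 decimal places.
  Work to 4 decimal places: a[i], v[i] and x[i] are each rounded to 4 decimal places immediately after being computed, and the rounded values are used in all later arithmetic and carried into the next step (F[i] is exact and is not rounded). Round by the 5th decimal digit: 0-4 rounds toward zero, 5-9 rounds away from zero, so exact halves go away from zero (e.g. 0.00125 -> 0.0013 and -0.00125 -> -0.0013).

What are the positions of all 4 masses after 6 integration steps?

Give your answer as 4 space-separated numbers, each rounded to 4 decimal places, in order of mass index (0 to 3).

Step 0: x=[3.0000 9.0000 14.0000 18.0000] v=[0.0000 0.0000 0.0000 0.0000]
Step 1: x=[3.7500 8.7500 13.7500 18.0000] v=[1.5000 -0.5000 -0.5000 0.0000]
Step 2: x=[4.8125 8.5000 13.3125 17.9375] v=[2.1250 -0.5000 -0.8750 -0.1250]
Step 3: x=[5.5938 8.5313 12.8281 17.7188] v=[1.5625 0.0625 -0.9688 -0.4375]
Step 4: x=[5.7110 8.9024 12.4922 17.2774] v=[0.2344 0.7422 -0.6719 -0.8829]
Step 5: x=[5.1983 9.3731 12.4551 16.6397] v=[-1.0254 0.9414 -0.0742 -1.2755]
Step 6: x=[4.4297 9.5706 12.6937 15.9558] v=[-1.5372 0.3950 0.4771 -1.3678]

Answer: 4.4297 9.5706 12.6937 15.9558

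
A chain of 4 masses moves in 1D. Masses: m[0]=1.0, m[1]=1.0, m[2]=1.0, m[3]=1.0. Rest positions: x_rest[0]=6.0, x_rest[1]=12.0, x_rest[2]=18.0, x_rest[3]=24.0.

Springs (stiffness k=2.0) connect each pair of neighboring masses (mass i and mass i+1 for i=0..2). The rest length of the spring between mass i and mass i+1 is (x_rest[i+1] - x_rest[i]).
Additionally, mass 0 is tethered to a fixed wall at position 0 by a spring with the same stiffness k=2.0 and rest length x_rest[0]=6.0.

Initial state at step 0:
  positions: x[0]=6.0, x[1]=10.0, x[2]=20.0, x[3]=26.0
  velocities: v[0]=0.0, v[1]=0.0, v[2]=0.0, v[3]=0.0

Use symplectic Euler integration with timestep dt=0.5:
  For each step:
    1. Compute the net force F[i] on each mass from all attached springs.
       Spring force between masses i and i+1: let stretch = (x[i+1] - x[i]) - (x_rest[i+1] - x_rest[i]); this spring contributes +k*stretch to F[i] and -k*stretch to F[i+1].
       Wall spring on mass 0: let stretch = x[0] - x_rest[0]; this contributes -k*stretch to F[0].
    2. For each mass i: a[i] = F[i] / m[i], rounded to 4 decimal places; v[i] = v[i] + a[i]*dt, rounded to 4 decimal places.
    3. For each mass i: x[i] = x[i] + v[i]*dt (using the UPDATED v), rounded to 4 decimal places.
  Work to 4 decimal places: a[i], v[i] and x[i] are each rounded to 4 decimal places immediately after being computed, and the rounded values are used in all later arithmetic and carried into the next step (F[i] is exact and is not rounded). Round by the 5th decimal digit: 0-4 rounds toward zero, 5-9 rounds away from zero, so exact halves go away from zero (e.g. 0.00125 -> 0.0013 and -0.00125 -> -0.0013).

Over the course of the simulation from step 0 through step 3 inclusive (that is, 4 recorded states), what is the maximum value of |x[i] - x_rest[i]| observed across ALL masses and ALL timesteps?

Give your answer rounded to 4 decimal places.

Step 0: x=[6.0000 10.0000 20.0000 26.0000] v=[0.0000 0.0000 0.0000 0.0000]
Step 1: x=[5.0000 13.0000 18.0000 26.0000] v=[-2.0000 6.0000 -4.0000 0.0000]
Step 2: x=[5.5000 14.5000 17.5000 25.0000] v=[1.0000 3.0000 -1.0000 -2.0000]
Step 3: x=[7.7500 13.0000 19.2500 23.2500] v=[4.5000 -3.0000 3.5000 -3.5000]
Max displacement = 2.5000

Answer: 2.5000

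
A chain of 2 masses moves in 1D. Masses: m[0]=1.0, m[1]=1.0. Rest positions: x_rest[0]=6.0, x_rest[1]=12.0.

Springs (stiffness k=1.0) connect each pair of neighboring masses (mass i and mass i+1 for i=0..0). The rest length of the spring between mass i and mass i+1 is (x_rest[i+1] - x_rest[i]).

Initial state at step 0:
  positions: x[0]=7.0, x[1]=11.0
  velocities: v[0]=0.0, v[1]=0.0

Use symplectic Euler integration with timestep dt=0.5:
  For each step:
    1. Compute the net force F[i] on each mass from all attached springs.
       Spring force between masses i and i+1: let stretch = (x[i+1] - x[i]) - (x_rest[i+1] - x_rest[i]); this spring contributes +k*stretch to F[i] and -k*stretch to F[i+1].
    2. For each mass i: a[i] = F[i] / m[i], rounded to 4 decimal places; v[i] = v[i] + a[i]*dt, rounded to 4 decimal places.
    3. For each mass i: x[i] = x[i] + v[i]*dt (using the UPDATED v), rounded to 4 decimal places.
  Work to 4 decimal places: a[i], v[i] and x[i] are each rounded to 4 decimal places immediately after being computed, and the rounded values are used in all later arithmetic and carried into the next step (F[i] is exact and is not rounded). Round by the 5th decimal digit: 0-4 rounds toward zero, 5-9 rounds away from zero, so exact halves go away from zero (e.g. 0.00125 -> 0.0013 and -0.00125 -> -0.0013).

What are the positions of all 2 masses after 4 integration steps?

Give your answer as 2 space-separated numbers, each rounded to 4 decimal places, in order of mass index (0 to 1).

Step 0: x=[7.0000 11.0000] v=[0.0000 0.0000]
Step 1: x=[6.5000 11.5000] v=[-1.0000 1.0000]
Step 2: x=[5.7500 12.2500] v=[-1.5000 1.5000]
Step 3: x=[5.1250 12.8750] v=[-1.2500 1.2500]
Step 4: x=[4.9375 13.0625] v=[-0.3750 0.3750]

Answer: 4.9375 13.0625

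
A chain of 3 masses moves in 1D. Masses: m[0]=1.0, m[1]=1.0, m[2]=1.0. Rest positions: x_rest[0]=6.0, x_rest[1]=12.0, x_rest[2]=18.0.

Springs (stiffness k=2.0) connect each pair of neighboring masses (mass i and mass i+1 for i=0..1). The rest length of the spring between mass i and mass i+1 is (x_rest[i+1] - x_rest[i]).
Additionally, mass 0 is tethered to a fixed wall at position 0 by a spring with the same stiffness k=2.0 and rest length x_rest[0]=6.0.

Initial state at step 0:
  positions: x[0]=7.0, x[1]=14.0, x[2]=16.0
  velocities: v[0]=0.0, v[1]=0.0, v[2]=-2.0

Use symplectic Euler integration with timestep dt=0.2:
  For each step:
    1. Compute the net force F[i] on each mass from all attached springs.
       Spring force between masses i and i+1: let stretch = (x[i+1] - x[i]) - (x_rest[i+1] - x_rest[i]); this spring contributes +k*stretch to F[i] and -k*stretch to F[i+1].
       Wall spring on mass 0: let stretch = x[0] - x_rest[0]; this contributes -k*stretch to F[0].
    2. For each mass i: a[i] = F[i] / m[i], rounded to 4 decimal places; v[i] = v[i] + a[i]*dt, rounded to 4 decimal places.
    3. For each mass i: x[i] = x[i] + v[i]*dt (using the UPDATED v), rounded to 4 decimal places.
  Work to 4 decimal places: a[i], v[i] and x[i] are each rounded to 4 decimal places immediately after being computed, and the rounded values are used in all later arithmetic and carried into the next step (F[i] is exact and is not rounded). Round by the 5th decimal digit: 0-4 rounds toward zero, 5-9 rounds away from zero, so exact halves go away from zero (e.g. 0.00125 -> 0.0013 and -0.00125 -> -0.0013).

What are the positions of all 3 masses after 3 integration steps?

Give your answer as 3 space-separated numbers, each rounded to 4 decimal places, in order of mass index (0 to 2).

Answer: 6.8497 11.9062 16.5667

Derivation:
Step 0: x=[7.0000 14.0000 16.0000] v=[0.0000 0.0000 -2.0000]
Step 1: x=[7.0000 13.6000 15.9200] v=[0.0000 -2.0000 -0.4000]
Step 2: x=[6.9680 12.8576 16.1344] v=[-0.1600 -3.7120 1.0720]
Step 3: x=[6.8497 11.9062 16.5667] v=[-0.5914 -4.7571 2.1613]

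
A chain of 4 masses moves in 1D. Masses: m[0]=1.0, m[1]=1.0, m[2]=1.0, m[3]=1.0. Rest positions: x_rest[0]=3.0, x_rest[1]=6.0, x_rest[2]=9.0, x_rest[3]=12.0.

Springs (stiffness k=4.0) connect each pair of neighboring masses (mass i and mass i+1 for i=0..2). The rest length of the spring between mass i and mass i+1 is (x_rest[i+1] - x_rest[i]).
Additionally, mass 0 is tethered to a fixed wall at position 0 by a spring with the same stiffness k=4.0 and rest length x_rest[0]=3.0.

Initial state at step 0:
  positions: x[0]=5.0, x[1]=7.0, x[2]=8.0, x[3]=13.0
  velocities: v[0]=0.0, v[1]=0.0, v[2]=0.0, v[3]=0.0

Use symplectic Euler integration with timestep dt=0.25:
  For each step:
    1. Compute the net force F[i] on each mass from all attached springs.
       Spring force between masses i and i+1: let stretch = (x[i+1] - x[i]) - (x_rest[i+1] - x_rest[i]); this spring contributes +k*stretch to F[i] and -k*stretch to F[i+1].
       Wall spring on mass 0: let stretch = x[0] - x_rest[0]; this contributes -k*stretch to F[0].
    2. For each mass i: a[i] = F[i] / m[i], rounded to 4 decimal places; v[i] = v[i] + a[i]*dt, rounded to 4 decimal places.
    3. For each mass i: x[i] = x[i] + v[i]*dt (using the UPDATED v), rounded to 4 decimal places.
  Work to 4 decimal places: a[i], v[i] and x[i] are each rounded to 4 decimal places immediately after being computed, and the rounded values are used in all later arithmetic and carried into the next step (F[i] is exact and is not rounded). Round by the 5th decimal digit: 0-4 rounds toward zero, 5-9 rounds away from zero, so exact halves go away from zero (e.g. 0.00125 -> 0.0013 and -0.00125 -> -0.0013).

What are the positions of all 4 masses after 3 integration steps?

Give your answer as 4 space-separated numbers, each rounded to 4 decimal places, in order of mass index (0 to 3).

Step 0: x=[5.0000 7.0000 8.0000 13.0000] v=[0.0000 0.0000 0.0000 0.0000]
Step 1: x=[4.2500 6.7500 9.0000 12.5000] v=[-3.0000 -1.0000 4.0000 -2.0000]
Step 2: x=[3.0625 6.4375 10.3125 11.8750] v=[-4.7500 -1.2500 5.2500 -2.5000]
Step 3: x=[1.9531 6.2500 11.0469 11.6094] v=[-4.4375 -0.7500 2.9375 -1.0625]

Answer: 1.9531 6.2500 11.0469 11.6094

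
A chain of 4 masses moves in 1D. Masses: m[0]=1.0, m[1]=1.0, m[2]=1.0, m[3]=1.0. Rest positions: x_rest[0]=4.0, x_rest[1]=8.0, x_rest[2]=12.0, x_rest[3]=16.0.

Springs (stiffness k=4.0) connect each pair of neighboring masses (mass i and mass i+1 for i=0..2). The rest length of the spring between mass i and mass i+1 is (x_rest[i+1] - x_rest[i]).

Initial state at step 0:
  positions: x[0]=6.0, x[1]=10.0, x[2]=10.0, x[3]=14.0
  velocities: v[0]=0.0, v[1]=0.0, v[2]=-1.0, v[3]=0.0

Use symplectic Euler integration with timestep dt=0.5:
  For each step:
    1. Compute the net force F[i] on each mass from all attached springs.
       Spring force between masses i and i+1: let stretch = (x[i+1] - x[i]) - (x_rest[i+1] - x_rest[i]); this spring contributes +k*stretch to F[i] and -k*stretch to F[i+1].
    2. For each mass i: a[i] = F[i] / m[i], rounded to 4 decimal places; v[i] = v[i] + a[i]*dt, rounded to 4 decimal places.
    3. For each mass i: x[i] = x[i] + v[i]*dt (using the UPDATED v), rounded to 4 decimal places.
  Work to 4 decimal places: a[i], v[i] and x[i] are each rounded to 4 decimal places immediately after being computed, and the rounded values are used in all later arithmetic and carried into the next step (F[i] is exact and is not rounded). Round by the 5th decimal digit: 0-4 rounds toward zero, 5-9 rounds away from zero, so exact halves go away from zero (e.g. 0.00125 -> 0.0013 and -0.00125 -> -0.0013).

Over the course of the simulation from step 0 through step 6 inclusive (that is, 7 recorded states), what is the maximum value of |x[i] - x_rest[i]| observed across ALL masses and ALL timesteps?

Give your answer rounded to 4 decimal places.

Answer: 2.5000

Derivation:
Step 0: x=[6.0000 10.0000 10.0000 14.0000] v=[0.0000 0.0000 -1.0000 0.0000]
Step 1: x=[6.0000 6.0000 13.5000 14.0000] v=[0.0000 -8.0000 7.0000 0.0000]
Step 2: x=[2.0000 9.5000 10.0000 17.5000] v=[-8.0000 7.0000 -7.0000 7.0000]
Step 3: x=[1.5000 6.0000 13.5000 17.5000] v=[-1.0000 -7.0000 7.0000 0.0000]
Step 4: x=[1.5000 5.5000 13.5000 17.5000] v=[0.0000 -1.0000 0.0000 0.0000]
Step 5: x=[1.5000 9.0000 9.5000 17.5000] v=[0.0000 7.0000 -8.0000 0.0000]
Step 6: x=[5.0000 5.5000 13.0000 13.5000] v=[7.0000 -7.0000 7.0000 -8.0000]
Max displacement = 2.5000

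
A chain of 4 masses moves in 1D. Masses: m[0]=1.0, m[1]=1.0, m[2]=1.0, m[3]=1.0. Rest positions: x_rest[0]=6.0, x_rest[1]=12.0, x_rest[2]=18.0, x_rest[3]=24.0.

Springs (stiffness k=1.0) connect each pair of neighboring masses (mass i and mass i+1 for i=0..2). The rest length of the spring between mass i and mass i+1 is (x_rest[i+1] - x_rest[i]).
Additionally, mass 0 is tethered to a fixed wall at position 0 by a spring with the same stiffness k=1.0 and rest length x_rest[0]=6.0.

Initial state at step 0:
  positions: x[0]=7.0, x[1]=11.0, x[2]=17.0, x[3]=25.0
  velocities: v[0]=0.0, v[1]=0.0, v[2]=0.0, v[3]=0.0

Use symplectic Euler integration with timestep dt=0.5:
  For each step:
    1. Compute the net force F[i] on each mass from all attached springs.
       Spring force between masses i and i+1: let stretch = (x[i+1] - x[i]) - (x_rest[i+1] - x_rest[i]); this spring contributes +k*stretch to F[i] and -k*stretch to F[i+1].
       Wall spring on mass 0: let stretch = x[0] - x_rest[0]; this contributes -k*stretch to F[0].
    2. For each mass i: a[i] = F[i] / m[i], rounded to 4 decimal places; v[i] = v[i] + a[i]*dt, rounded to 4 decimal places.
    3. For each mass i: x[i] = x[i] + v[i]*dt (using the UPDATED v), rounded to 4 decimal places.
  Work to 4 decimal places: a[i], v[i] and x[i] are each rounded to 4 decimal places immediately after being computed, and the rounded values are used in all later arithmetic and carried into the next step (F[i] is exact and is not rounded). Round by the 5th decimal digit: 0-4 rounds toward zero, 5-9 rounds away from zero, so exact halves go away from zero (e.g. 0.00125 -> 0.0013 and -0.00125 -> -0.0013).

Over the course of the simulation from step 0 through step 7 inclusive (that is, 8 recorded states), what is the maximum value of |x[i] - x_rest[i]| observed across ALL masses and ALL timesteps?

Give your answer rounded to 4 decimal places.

Step 0: x=[7.0000 11.0000 17.0000 25.0000] v=[0.0000 0.0000 0.0000 0.0000]
Step 1: x=[6.2500 11.5000 17.5000 24.5000] v=[-1.5000 1.0000 1.0000 -1.0000]
Step 2: x=[5.2500 12.1875 18.2500 23.7500] v=[-2.0000 1.3750 1.5000 -1.5000]
Step 3: x=[4.6719 12.6563 18.8594 23.1250] v=[-1.1563 0.9375 1.2188 -1.2500]
Step 4: x=[4.9219 12.6798 18.9845 22.9336] v=[0.5000 0.0469 0.2501 -0.3828]
Step 5: x=[5.8809 12.3400 18.5207 23.2550] v=[1.9180 -0.6797 -0.9277 0.6427]
Step 6: x=[6.9845 11.9306 17.6953 23.8928] v=[2.2071 -0.8189 -1.6509 1.2756]
Step 7: x=[7.5785 11.7258 16.9781 24.4813] v=[1.1879 -0.4096 -1.4345 1.1769]
Max displacement = 1.5785

Answer: 1.5785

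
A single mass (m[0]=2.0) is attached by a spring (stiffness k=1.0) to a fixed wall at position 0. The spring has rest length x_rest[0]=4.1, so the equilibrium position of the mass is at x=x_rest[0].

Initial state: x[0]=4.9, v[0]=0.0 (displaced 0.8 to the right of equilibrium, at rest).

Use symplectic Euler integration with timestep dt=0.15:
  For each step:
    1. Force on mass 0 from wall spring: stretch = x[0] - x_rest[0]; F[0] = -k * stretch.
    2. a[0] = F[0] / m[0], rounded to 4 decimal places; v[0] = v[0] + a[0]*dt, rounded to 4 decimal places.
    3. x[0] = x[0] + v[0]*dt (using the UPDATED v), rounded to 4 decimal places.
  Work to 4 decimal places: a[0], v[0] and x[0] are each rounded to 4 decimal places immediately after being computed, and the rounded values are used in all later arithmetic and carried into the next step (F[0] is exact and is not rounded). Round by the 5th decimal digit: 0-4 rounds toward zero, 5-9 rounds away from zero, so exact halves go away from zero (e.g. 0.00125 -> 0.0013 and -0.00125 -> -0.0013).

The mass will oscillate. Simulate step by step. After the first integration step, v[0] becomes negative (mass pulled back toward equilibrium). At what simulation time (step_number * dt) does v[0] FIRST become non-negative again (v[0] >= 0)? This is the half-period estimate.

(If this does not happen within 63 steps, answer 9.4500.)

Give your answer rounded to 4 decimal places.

Step 0: x=[4.9000] v=[0.0000]
Step 1: x=[4.8910] v=[-0.0600]
Step 2: x=[4.8731] v=[-0.1193]
Step 3: x=[4.8465] v=[-0.1773]
Step 4: x=[4.8115] v=[-0.2333]
Step 5: x=[4.7685] v=[-0.2867]
Step 6: x=[4.7180] v=[-0.3368]
Step 7: x=[4.6605] v=[-0.3832]
Step 8: x=[4.5967] v=[-0.4252]
Step 9: x=[4.5273] v=[-0.4625]
Step 10: x=[4.4531] v=[-0.4946]
Step 11: x=[4.3749] v=[-0.5211]
Step 12: x=[4.2936] v=[-0.5417]
Step 13: x=[4.2102] v=[-0.5562]
Step 14: x=[4.1255] v=[-0.5645]
Step 15: x=[4.0405] v=[-0.5664]
Step 16: x=[3.9562] v=[-0.5619]
Step 17: x=[3.8735] v=[-0.5511]
Step 18: x=[3.7934] v=[-0.5341]
Step 19: x=[3.7167] v=[-0.5111]
Step 20: x=[3.6444] v=[-0.4823]
Step 21: x=[3.5772] v=[-0.4481]
Step 22: x=[3.5159] v=[-0.4089]
Step 23: x=[3.4611] v=[-0.3651]
Step 24: x=[3.4135] v=[-0.3172]
Step 25: x=[3.3736] v=[-0.2657]
Step 26: x=[3.3419] v=[-0.2112]
Step 27: x=[3.3188] v=[-0.1543]
Step 28: x=[3.3044] v=[-0.0957]
Step 29: x=[3.2990] v=[-0.0360]
Step 30: x=[3.3026] v=[0.0241]
First v>=0 after going negative at step 30, time=4.5000

Answer: 4.5000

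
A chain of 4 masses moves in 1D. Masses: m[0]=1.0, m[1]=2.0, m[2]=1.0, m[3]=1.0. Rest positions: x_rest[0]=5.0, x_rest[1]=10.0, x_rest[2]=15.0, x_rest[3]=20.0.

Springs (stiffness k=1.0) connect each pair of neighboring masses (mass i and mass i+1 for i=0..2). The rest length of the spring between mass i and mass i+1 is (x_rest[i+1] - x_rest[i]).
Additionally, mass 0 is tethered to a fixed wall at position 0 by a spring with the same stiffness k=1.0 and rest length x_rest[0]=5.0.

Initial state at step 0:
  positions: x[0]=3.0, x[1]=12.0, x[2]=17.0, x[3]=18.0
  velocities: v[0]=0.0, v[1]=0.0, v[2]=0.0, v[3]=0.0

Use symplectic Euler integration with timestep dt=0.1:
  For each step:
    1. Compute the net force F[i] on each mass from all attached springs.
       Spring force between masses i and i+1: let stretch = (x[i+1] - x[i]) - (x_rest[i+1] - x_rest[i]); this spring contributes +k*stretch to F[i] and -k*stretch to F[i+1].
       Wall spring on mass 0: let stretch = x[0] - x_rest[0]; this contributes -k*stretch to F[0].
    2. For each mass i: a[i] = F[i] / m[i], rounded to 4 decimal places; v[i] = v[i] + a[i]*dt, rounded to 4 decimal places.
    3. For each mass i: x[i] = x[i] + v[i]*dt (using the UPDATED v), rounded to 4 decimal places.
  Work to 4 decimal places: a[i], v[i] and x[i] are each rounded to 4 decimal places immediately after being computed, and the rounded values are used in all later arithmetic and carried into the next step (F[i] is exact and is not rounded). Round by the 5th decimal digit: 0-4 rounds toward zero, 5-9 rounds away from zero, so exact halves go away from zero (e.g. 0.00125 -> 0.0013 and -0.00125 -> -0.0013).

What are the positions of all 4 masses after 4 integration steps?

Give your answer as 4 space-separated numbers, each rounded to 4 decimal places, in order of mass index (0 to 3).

Answer: 3.5792 11.8045 16.6148 18.3881

Derivation:
Step 0: x=[3.0000 12.0000 17.0000 18.0000] v=[0.0000 0.0000 0.0000 0.0000]
Step 1: x=[3.0600 11.9800 16.9600 18.0400] v=[0.6000 -0.2000 -0.4000 0.4000]
Step 2: x=[3.1786 11.9403 16.8810 18.1192] v=[1.1860 -0.3970 -0.7900 0.7920]
Step 3: x=[3.3530 11.8815 16.7650 18.2360] v=[1.7443 -0.5881 -1.1603 1.1682]
Step 4: x=[3.5792 11.8045 16.6148 18.3881] v=[2.2619 -0.7704 -1.5016 1.5211]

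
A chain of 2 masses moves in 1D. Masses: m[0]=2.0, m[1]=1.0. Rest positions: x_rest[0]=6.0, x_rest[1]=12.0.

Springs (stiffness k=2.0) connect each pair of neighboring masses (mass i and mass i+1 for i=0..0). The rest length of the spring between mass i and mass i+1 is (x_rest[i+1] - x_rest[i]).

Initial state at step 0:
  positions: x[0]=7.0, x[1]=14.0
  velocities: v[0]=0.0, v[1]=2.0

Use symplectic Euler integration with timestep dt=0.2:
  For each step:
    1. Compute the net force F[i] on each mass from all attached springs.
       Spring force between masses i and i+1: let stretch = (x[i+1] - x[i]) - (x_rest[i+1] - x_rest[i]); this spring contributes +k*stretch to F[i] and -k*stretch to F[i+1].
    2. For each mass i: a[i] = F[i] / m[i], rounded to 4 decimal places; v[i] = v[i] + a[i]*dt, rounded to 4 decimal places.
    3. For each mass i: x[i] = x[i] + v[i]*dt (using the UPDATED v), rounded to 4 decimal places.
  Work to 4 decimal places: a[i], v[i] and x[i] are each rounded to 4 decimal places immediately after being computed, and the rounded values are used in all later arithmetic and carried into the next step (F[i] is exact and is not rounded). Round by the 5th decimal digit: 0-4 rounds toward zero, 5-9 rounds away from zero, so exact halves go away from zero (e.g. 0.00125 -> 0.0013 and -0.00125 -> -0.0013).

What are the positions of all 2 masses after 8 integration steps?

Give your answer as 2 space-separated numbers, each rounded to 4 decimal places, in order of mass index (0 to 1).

Answer: 8.5966 14.0069

Derivation:
Step 0: x=[7.0000 14.0000] v=[0.0000 2.0000]
Step 1: x=[7.0400 14.3200] v=[0.2000 1.6000]
Step 2: x=[7.1312 14.5376] v=[0.4560 1.0880]
Step 3: x=[7.2787 14.6427] v=[0.7373 0.5254]
Step 4: x=[7.4807 14.6387] v=[1.0101 -0.0202]
Step 5: x=[7.7290 14.5420] v=[1.2417 -0.4834]
Step 6: x=[8.0099 14.3803] v=[1.4043 -0.8086]
Step 7: x=[8.3056 14.1889] v=[1.4784 -0.9568]
Step 8: x=[8.5966 14.0069] v=[1.4551 -0.9101]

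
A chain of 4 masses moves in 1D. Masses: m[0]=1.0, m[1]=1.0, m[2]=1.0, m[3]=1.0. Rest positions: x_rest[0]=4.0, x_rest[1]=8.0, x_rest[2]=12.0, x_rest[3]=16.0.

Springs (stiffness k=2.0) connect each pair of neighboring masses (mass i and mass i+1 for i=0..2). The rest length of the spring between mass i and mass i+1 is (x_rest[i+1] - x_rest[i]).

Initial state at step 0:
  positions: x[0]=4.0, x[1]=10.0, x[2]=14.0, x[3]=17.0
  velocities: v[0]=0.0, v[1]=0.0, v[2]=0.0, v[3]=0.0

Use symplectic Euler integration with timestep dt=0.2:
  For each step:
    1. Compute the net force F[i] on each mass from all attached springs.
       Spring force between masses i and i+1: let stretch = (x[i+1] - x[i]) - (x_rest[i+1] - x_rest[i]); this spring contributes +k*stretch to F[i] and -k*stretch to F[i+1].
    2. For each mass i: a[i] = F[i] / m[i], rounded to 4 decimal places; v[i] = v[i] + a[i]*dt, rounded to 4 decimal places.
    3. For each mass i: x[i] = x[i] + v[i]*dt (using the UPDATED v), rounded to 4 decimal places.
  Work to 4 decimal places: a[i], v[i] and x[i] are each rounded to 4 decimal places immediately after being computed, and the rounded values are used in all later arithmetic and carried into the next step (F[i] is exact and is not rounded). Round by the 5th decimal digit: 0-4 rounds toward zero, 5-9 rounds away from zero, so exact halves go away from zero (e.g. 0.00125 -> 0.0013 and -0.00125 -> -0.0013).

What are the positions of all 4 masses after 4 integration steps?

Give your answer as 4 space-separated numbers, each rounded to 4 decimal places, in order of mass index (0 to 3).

Step 0: x=[4.0000 10.0000 14.0000 17.0000] v=[0.0000 0.0000 0.0000 0.0000]
Step 1: x=[4.1600 9.8400 13.9200 17.0800] v=[0.8000 -0.8000 -0.4000 0.4000]
Step 2: x=[4.4544 9.5520 13.7664 17.2272] v=[1.4720 -1.4400 -0.7680 0.7360]
Step 3: x=[4.8366 9.1933 13.5525 17.4175] v=[1.9110 -1.7933 -1.0694 0.9517]
Step 4: x=[5.2473 8.8348 13.2991 17.6186] v=[2.0537 -1.7923 -1.2671 1.0057]

Answer: 5.2473 8.8348 13.2991 17.6186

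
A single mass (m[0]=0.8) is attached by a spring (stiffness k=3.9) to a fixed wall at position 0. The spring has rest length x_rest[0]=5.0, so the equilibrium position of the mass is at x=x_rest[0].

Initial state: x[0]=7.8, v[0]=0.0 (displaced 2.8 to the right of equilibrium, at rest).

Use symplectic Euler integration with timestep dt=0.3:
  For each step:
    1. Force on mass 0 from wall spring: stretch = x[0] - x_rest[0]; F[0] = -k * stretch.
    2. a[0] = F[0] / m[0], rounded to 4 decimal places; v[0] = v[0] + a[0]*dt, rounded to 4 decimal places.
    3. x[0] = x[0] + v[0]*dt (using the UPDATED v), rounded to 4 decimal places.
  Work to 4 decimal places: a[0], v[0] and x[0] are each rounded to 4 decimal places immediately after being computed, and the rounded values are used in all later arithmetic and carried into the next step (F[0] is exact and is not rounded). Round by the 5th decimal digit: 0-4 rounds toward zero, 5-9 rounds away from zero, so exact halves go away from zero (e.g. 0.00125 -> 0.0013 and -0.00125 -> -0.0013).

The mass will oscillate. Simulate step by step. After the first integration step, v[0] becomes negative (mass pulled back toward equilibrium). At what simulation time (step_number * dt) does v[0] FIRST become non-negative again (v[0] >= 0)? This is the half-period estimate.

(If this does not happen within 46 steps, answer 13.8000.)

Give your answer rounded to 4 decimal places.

Answer: 1.5000

Derivation:
Step 0: x=[7.8000] v=[0.0000]
Step 1: x=[6.5715] v=[-4.0950]
Step 2: x=[4.6535] v=[-6.3933]
Step 3: x=[2.8876] v=[-5.8865]
Step 4: x=[2.0485] v=[-2.7971]
Step 5: x=[2.5044] v=[1.5195]
First v>=0 after going negative at step 5, time=1.5000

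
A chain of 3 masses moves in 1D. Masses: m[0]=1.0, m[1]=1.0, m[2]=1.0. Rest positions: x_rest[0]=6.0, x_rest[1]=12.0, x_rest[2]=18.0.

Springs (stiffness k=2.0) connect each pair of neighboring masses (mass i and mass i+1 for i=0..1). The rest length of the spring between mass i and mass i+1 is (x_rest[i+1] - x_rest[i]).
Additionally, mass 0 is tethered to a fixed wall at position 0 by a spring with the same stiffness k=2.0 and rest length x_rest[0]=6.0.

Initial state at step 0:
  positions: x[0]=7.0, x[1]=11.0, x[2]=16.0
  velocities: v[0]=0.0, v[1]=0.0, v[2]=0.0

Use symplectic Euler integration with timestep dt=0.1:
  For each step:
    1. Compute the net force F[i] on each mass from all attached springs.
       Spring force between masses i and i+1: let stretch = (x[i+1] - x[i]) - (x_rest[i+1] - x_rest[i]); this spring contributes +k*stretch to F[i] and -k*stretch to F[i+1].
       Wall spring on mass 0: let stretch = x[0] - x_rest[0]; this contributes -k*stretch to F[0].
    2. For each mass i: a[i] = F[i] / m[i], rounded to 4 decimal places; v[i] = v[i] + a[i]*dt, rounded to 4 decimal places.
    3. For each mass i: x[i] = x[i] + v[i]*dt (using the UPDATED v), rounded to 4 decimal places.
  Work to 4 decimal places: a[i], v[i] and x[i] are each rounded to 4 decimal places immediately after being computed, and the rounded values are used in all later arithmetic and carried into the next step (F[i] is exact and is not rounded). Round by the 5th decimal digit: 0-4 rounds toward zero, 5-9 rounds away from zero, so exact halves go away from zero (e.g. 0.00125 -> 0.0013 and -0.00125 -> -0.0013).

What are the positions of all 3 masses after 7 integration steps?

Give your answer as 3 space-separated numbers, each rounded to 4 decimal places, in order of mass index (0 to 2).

Step 0: x=[7.0000 11.0000 16.0000] v=[0.0000 0.0000 0.0000]
Step 1: x=[6.9400 11.0200 16.0200] v=[-0.6000 0.2000 0.2000]
Step 2: x=[6.8228 11.0584 16.0600] v=[-1.1720 0.3840 0.4000]
Step 3: x=[6.6539 11.1121 16.1200] v=[-1.6894 0.5372 0.5997]
Step 4: x=[6.4411 11.1768 16.1998] v=[-2.1285 0.6471 0.7981]
Step 5: x=[6.1941 11.2473 16.2992] v=[-2.4696 0.7046 0.9935]
Step 6: x=[5.9243 11.3177 16.4175] v=[-2.6978 0.7043 1.1831]
Step 7: x=[5.6439 11.3823 16.5538] v=[-2.8040 0.6456 1.3631]

Answer: 5.6439 11.3823 16.5538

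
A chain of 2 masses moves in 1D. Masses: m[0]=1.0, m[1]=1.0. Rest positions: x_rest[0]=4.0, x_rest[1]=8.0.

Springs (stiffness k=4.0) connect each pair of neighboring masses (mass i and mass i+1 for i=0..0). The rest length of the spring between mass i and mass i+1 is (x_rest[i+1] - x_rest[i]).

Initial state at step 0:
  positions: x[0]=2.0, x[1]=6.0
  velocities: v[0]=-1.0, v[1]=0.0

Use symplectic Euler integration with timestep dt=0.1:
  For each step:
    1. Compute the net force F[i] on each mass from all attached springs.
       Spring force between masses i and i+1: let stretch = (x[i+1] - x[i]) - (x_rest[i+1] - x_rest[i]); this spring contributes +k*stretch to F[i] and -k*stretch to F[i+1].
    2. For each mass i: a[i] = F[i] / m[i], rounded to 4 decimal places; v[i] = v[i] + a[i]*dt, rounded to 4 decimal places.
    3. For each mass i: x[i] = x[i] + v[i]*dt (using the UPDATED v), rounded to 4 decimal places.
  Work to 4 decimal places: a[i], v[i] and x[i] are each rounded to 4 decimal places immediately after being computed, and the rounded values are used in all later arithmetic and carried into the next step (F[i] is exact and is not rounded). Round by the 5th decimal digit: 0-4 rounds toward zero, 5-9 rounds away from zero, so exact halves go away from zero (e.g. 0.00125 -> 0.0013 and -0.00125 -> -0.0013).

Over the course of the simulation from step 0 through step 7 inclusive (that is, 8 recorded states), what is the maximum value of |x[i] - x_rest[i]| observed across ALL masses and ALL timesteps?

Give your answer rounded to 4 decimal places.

Step 0: x=[2.0000 6.0000] v=[-1.0000 0.0000]
Step 1: x=[1.9000 6.0000] v=[-1.0000 0.0000]
Step 2: x=[1.8040 5.9960] v=[-0.9600 -0.0400]
Step 3: x=[1.7157 5.9843] v=[-0.8832 -0.1168]
Step 4: x=[1.6381 5.9619] v=[-0.7758 -0.2242]
Step 5: x=[1.5735 5.9265] v=[-0.6463 -0.3537]
Step 6: x=[1.5230 5.8770] v=[-0.5051 -0.4949]
Step 7: x=[1.4867 5.8134] v=[-0.3635 -0.6365]
Max displacement = 2.5133

Answer: 2.5133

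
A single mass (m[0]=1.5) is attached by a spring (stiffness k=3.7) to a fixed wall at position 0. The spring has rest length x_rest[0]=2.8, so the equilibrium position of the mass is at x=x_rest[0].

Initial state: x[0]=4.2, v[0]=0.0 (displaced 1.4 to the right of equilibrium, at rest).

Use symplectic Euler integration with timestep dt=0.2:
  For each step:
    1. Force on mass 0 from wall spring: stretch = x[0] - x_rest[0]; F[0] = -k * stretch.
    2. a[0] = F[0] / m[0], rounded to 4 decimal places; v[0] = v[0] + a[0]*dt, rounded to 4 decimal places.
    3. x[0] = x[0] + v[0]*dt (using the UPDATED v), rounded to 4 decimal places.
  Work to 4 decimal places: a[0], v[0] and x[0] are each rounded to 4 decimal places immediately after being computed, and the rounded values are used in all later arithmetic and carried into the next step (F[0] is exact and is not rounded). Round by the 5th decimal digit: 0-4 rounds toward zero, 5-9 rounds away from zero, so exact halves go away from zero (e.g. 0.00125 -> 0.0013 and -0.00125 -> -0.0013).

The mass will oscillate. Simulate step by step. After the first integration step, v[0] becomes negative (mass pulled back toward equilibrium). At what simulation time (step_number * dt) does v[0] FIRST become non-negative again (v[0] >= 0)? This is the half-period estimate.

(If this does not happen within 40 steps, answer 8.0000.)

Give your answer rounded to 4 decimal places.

Answer: 2.0000

Derivation:
Step 0: x=[4.2000] v=[0.0000]
Step 1: x=[4.0619] v=[-0.6907]
Step 2: x=[3.7993] v=[-1.3132]
Step 3: x=[3.4381] v=[-1.8062]
Step 4: x=[3.0139] v=[-2.1210]
Step 5: x=[2.5686] v=[-2.2265]
Step 6: x=[2.1461] v=[-2.1123]
Step 7: x=[1.7882] v=[-1.7897]
Step 8: x=[1.5301] v=[-1.2905]
Step 9: x=[1.3973] v=[-0.6640]
Step 10: x=[1.4029] v=[0.0280]
First v>=0 after going negative at step 10, time=2.0000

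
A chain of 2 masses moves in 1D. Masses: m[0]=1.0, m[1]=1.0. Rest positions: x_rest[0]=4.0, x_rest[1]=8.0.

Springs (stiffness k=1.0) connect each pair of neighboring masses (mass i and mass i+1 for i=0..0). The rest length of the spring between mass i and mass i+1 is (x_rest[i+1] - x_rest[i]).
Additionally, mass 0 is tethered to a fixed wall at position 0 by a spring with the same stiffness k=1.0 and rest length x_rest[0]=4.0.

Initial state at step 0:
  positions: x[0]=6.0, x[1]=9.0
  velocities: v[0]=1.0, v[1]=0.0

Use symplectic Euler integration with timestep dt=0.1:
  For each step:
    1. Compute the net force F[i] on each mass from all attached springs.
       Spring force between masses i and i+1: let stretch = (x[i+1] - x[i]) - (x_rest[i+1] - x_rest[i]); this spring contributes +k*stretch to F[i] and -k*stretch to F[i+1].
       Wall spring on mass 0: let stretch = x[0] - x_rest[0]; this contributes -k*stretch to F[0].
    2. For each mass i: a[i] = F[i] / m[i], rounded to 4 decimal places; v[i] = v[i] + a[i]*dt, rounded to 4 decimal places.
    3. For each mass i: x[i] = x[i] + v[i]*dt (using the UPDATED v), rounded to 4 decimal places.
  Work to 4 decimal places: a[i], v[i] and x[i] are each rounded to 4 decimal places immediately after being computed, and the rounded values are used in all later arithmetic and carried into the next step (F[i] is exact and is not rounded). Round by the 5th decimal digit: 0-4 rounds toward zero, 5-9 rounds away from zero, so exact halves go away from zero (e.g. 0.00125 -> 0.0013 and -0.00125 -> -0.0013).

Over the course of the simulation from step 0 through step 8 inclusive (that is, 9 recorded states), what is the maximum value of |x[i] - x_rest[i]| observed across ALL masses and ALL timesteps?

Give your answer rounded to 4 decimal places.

Answer: 2.1155

Derivation:
Step 0: x=[6.0000 9.0000] v=[1.0000 0.0000]
Step 1: x=[6.0700 9.0100] v=[0.7000 0.1000]
Step 2: x=[6.1087 9.0306] v=[0.3870 0.2060]
Step 3: x=[6.1155 9.0620] v=[0.0683 0.3138]
Step 4: x=[6.0906 9.1039] v=[-0.2486 0.4192]
Step 5: x=[6.0350 9.1557] v=[-0.5563 0.5179]
Step 6: x=[5.9502 9.2163] v=[-0.8477 0.6058]
Step 7: x=[5.8386 9.2842] v=[-1.1161 0.6792]
Step 8: x=[5.7031 9.3577] v=[-1.3554 0.7346]
Max displacement = 2.1155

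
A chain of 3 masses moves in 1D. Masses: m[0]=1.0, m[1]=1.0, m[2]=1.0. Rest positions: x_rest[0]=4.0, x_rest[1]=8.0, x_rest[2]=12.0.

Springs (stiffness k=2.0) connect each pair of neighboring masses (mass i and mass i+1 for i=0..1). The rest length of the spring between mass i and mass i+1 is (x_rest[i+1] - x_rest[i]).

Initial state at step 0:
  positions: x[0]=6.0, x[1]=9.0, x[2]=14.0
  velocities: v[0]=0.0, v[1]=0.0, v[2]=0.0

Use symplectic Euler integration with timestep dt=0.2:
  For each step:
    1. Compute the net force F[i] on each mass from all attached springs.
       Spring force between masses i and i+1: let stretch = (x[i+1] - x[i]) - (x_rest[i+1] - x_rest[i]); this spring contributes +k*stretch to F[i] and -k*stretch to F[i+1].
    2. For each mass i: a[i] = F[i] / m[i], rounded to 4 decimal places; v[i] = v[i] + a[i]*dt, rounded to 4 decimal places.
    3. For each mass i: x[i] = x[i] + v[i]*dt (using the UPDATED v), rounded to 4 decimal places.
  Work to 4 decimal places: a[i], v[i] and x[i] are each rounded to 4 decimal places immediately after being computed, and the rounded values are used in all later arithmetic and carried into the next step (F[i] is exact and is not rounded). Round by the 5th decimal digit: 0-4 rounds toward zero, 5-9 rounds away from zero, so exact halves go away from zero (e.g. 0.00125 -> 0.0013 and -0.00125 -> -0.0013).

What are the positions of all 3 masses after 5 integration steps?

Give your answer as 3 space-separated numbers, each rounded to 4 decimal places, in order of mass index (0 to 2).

Step 0: x=[6.0000 9.0000 14.0000] v=[0.0000 0.0000 0.0000]
Step 1: x=[5.9200 9.1600 13.9200] v=[-0.4000 0.8000 -0.4000]
Step 2: x=[5.7792 9.4416 13.7792] v=[-0.7040 1.4080 -0.7040]
Step 3: x=[5.6114 9.7772 13.6114] v=[-0.8390 1.6781 -0.8390]
Step 4: x=[5.4569 10.0863 13.4569] v=[-0.7727 1.5455 -0.7727]
Step 5: x=[5.3527 10.2947 13.3527] v=[-0.5209 1.0420 -0.5209]

Answer: 5.3527 10.2947 13.3527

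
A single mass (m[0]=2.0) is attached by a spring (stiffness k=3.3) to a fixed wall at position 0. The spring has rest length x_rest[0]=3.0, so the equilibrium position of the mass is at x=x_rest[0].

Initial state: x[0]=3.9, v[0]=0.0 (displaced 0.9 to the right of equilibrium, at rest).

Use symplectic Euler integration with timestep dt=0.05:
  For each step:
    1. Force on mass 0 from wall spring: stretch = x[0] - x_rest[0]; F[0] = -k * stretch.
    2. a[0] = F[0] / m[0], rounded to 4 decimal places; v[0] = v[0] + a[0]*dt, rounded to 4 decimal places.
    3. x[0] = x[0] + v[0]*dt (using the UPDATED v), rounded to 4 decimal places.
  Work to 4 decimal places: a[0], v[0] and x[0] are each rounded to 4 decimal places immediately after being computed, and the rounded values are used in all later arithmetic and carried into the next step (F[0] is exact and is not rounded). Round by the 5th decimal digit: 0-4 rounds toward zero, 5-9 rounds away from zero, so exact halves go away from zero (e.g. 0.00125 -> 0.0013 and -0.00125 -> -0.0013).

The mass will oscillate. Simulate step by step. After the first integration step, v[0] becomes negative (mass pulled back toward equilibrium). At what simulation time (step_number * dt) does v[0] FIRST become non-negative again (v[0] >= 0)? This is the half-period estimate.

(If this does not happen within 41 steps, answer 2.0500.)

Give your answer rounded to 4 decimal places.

Answer: 2.0500

Derivation:
Step 0: x=[3.9000] v=[0.0000]
Step 1: x=[3.8963] v=[-0.0743]
Step 2: x=[3.8889] v=[-0.1482]
Step 3: x=[3.8778] v=[-0.2215]
Step 4: x=[3.8631] v=[-0.2939]
Step 5: x=[3.8448] v=[-0.3651]
Step 6: x=[3.8231] v=[-0.4348]
Step 7: x=[3.7980] v=[-0.5027]
Step 8: x=[3.7696] v=[-0.5685]
Step 9: x=[3.7380] v=[-0.6320]
Step 10: x=[3.7034] v=[-0.6929]
Step 11: x=[3.6659] v=[-0.7509]
Step 12: x=[3.6256] v=[-0.8058]
Step 13: x=[3.5827] v=[-0.8574]
Step 14: x=[3.5374] v=[-0.9055]
Step 15: x=[3.4899] v=[-0.9498]
Step 16: x=[3.4404] v=[-0.9902]
Step 17: x=[3.3891] v=[-1.0265]
Step 18: x=[3.3362] v=[-1.0586]
Step 19: x=[3.2819] v=[-1.0863]
Step 20: x=[3.2264] v=[-1.1096]
Step 21: x=[3.1700] v=[-1.1283]
Step 22: x=[3.1129] v=[-1.1423]
Step 23: x=[3.0553] v=[-1.1516]
Step 24: x=[2.9975] v=[-1.1562]
Step 25: x=[2.9397] v=[-1.1560]
Step 26: x=[2.8822] v=[-1.1510]
Step 27: x=[2.8251] v=[-1.1413]
Step 28: x=[2.7688] v=[-1.1269]
Step 29: x=[2.7134] v=[-1.1078]
Step 30: x=[2.6592] v=[-1.0842]
Step 31: x=[2.6064] v=[-1.0561]
Step 32: x=[2.5552] v=[-1.0236]
Step 33: x=[2.5059] v=[-0.9869]
Step 34: x=[2.4586] v=[-0.9461]
Step 35: x=[2.4135] v=[-0.9014]
Step 36: x=[2.3709] v=[-0.8530]
Step 37: x=[2.3308] v=[-0.8011]
Step 38: x=[2.2935] v=[-0.7459]
Step 39: x=[2.2591] v=[-0.6876]
Step 40: x=[2.2278] v=[-0.6265]
Step 41: x=[2.1997] v=[-0.5628]
v[0] did not become non-negative within 41 steps; using fallback time=2.0500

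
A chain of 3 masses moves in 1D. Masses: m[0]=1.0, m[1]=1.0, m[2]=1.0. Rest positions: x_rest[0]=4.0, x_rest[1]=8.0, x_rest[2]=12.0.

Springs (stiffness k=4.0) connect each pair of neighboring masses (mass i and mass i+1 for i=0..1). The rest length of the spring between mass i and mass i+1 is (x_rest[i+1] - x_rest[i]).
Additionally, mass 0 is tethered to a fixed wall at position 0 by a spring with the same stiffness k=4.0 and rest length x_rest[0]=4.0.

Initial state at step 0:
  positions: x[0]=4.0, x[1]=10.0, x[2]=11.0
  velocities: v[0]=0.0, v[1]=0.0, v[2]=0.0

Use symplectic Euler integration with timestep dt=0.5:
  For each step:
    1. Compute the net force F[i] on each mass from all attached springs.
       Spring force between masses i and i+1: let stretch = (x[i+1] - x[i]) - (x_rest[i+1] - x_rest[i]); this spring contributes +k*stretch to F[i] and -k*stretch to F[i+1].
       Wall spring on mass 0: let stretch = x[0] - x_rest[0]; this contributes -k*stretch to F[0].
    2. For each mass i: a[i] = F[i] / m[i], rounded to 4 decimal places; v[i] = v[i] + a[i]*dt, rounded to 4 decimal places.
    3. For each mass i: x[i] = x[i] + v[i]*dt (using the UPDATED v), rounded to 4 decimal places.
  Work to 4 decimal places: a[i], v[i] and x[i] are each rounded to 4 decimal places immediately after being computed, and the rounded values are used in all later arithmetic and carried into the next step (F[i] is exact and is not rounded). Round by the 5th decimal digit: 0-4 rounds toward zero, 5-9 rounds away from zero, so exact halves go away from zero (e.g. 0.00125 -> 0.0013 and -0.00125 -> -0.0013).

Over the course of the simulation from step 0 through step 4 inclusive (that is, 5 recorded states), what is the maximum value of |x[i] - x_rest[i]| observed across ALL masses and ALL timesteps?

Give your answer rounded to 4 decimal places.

Answer: 3.0000

Derivation:
Step 0: x=[4.0000 10.0000 11.0000] v=[0.0000 0.0000 0.0000]
Step 1: x=[6.0000 5.0000 14.0000] v=[4.0000 -10.0000 6.0000]
Step 2: x=[1.0000 10.0000 12.0000] v=[-10.0000 10.0000 -4.0000]
Step 3: x=[4.0000 8.0000 12.0000] v=[6.0000 -4.0000 0.0000]
Step 4: x=[7.0000 6.0000 12.0000] v=[6.0000 -4.0000 0.0000]
Max displacement = 3.0000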